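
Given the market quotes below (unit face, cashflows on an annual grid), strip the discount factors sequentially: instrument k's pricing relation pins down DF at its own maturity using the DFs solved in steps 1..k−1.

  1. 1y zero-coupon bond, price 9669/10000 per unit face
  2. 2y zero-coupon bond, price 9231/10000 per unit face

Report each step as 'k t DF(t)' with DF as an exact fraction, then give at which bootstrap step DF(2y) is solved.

step 1 [1y] zero: DF = P = 9669/10000 ≈ 0.966900
step 2 [2y] zero: DF = P = 9231/10000 ≈ 0.923100

1 1 9669/10000
2 2 9231/10000
DF(2y) is solved at step 2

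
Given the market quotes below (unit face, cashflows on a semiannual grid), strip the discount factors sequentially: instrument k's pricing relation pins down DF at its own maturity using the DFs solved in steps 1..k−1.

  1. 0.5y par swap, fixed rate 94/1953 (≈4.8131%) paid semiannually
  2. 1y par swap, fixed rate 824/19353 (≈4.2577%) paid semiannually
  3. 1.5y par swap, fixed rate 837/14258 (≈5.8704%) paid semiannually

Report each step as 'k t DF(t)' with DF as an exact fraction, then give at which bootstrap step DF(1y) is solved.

1 1/2 1953/2000
2 1 2397/2500
3 3/2 9163/10000
DF(1y) is solved at step 2

step 1 [0.5y] swap r/2=47/1953: DF=(1 − 47/1953·(0))/(1+47/1953) = 1953/2000 ≈ 0.976500
step 2 [1y] swap r/2=412/19353: DF=(1 − 412/19353·(0.976500))/(1+412/19353) = 2397/2500 ≈ 0.958800
step 3 [1.5y] swap r/2=837/28516: DF=(1 − 837/28516·(0.976500+0.958800))/(1+837/28516) = 9163/10000 ≈ 0.916300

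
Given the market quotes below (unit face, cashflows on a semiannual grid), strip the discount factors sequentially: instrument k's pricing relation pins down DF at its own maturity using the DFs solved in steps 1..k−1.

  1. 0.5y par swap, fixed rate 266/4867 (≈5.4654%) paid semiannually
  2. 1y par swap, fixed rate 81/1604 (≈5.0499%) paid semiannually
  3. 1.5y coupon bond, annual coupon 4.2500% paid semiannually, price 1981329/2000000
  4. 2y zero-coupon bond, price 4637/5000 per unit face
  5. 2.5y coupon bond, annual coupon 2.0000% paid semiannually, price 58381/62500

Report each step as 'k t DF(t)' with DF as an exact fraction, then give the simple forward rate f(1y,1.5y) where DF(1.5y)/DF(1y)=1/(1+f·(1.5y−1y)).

1 1/2 4867/5000
2 1 4757/5000
3 3/2 93/100
4 2 4637/5000
5 5/2 4437/5000
f(1y,1.5y) = ((4757/5000)/(93/100) − 1)/(1/2) = 107/2325 ≈ 4.6022%

step 1 [0.5y] swap r/2=133/4867: DF=(1 − 133/4867·(0))/(1+133/4867) = 4867/5000 ≈ 0.973400
step 2 [1y] swap r/2=81/3208: DF=(1 − 81/3208·(0.973400))/(1+81/3208) = 4757/5000 ≈ 0.951400
step 3 [1.5y] bond c/2=17/800: DF=(1981329/2000000 − 17/800·(0.973400+0.951400))/(1+17/800) = 93/100 ≈ 0.930000
step 4 [2y] zero: DF = P = 4637/5000 ≈ 0.927400
step 5 [2.5y] bond c/2=1/100: DF=(58381/62500 − 1/100·(0.973400+0.951400+0.930000+0.927400))/(1+1/100) = 4437/5000 ≈ 0.887400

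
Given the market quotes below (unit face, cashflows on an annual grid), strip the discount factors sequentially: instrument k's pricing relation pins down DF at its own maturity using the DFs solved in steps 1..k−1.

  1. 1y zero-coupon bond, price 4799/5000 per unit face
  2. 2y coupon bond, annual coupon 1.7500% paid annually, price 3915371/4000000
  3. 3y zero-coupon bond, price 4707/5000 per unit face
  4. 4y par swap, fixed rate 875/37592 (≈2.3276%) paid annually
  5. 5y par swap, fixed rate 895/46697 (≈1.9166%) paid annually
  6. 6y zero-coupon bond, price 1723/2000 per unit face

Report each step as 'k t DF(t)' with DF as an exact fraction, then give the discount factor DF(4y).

step 1 [1y] zero: DF = P = 4799/5000 ≈ 0.959800
step 2 [2y] bond c/1=7/400: DF=(3915371/4000000 − 7/400·(0.959800))/(1+7/400) = 1891/2000 ≈ 0.945500
step 3 [3y] zero: DF = P = 4707/5000 ≈ 0.941400
step 4 [4y] swap r/1=875/37592: DF=(1 − 875/37592·(0.959800+0.945500+0.941400))/(1+875/37592) = 73/80 ≈ 0.912500
step 5 [5y] swap r/1=895/46697: DF=(1 − 895/46697·(0.959800+0.945500+0.941400+0.912500))/(1+895/46697) = 1821/2000 ≈ 0.910500
step 6 [6y] zero: DF = P = 1723/2000 ≈ 0.861500

1 1 4799/5000
2 2 1891/2000
3 3 4707/5000
4 4 73/80
5 5 1821/2000
6 6 1723/2000
DF(4y) = 73/80 ≈ 0.912500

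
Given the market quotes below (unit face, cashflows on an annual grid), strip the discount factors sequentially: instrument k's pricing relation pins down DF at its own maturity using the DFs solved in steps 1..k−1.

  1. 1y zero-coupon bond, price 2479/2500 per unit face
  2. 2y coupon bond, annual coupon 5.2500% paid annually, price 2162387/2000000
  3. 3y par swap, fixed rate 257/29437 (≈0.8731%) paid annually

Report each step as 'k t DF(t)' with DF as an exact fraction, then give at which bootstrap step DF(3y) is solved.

step 1 [1y] zero: DF = P = 2479/2500 ≈ 0.991600
step 2 [2y] bond c/1=21/400: DF=(2162387/2000000 − 21/400·(0.991600))/(1+21/400) = 4889/5000 ≈ 0.977800
step 3 [3y] swap r/1=257/29437: DF=(1 − 257/29437·(0.991600+0.977800))/(1+257/29437) = 9743/10000 ≈ 0.974300

1 1 2479/2500
2 2 4889/5000
3 3 9743/10000
DF(3y) is solved at step 3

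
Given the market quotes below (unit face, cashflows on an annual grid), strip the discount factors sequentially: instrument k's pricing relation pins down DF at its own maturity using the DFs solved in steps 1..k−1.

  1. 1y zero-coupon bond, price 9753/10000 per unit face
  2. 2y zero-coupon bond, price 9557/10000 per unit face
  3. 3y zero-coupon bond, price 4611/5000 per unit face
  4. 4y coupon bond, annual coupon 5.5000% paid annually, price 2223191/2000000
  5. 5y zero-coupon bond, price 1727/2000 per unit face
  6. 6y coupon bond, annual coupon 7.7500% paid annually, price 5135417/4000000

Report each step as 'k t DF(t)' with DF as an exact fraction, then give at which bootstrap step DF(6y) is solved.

step 1 [1y] zero: DF = P = 9753/10000 ≈ 0.975300
step 2 [2y] zero: DF = P = 9557/10000 ≈ 0.955700
step 3 [3y] zero: DF = P = 4611/5000 ≈ 0.922200
step 4 [4y] bond c/1=11/200: DF=(2223191/2000000 − 11/200·(0.975300+0.955700+0.922200))/(1+11/200) = 9049/10000 ≈ 0.904900
step 5 [5y] zero: DF = P = 1727/2000 ≈ 0.863500
step 6 [6y] bond c/1=31/400: DF=(5135417/4000000 − 31/400·(0.975300+0.955700+0.922200+0.904900+0.863500))/(1+31/400) = 8591/10000 ≈ 0.859100

1 1 9753/10000
2 2 9557/10000
3 3 4611/5000
4 4 9049/10000
5 5 1727/2000
6 6 8591/10000
DF(6y) is solved at step 6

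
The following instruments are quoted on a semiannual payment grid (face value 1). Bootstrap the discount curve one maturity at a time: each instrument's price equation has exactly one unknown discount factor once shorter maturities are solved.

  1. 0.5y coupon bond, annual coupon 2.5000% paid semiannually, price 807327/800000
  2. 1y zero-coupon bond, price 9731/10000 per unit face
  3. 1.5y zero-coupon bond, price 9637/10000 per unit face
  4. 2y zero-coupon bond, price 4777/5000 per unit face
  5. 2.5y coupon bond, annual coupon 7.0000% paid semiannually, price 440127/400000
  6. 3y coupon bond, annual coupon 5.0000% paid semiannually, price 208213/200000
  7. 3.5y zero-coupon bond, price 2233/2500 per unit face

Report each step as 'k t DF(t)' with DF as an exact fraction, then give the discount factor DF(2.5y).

1 1/2 9967/10000
2 1 9731/10000
3 3/2 9637/10000
4 2 4777/5000
5 5/2 2329/2500
6 3 8981/10000
7 7/2 2233/2500
DF(2.5y) = 2329/2500 ≈ 0.931600

step 1 [0.5y] bond c/2=1/80: DF=(807327/800000 − 1/80·(0))/(1+1/80) = 9967/10000 ≈ 0.996700
step 2 [1y] zero: DF = P = 9731/10000 ≈ 0.973100
step 3 [1.5y] zero: DF = P = 9637/10000 ≈ 0.963700
step 4 [2y] zero: DF = P = 4777/5000 ≈ 0.955400
step 5 [2.5y] bond c/2=7/200: DF=(440127/400000 − 7/200·(0.996700+0.973100+0.963700+0.955400))/(1+7/200) = 2329/2500 ≈ 0.931600
step 6 [3y] bond c/2=1/40: DF=(208213/200000 − 1/40·(0.996700+0.973100+0.963700+0.955400+0.931600))/(1+1/40) = 8981/10000 ≈ 0.898100
step 7 [3.5y] zero: DF = P = 2233/2500 ≈ 0.893200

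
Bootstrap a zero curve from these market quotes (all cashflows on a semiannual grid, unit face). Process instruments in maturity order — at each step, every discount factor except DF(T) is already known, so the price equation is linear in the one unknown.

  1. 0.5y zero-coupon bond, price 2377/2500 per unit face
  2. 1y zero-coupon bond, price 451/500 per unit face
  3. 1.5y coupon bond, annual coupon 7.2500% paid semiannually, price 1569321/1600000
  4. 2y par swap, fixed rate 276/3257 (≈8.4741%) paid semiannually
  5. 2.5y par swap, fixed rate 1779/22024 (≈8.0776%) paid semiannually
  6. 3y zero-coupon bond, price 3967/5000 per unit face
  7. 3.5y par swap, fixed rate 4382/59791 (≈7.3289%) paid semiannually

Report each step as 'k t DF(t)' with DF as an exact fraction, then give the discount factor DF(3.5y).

step 1 [0.5y] zero: DF = P = 2377/2500 ≈ 0.950800
step 2 [1y] zero: DF = P = 451/500 ≈ 0.902000
step 3 [1.5y] bond c/2=29/800: DF=(1569321/1600000 − 29/800·(0.950800+0.902000))/(1+29/800) = 8817/10000 ≈ 0.881700
step 4 [2y] swap r/2=138/3257: DF=(1 − 138/3257·(0.950800+0.902000+0.881700))/(1+138/3257) = 4241/5000 ≈ 0.848200
step 5 [2.5y] swap r/2=1779/44048: DF=(1 − 1779/44048·(0.950800+0.902000+0.881700+0.848200))/(1+1779/44048) = 8221/10000 ≈ 0.822100
step 6 [3y] zero: DF = P = 3967/5000 ≈ 0.793400
step 7 [3.5y] swap r/2=2191/59791: DF=(1 − 2191/59791·(0.950800+0.902000+0.881700+0.848200+0.822100+0.793400))/(1+2191/59791) = 7809/10000 ≈ 0.780900

1 1/2 2377/2500
2 1 451/500
3 3/2 8817/10000
4 2 4241/5000
5 5/2 8221/10000
6 3 3967/5000
7 7/2 7809/10000
DF(3.5y) = 7809/10000 ≈ 0.780900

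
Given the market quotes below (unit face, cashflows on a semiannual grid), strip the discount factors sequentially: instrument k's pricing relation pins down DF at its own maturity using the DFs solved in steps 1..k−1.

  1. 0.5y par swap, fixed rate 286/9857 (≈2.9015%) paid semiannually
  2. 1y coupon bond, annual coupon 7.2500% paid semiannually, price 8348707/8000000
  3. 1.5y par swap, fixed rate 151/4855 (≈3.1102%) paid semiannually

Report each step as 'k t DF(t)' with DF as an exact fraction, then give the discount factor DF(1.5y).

step 1 [0.5y] swap r/2=143/9857: DF=(1 − 143/9857·(0))/(1+143/9857) = 9857/10000 ≈ 0.985700
step 2 [1y] bond c/2=29/800: DF=(8348707/8000000 − 29/800·(0.985700))/(1+29/800) = 4863/5000 ≈ 0.972600
step 3 [1.5y] swap r/2=151/9710: DF=(1 − 151/9710·(0.985700+0.972600))/(1+151/9710) = 9547/10000 ≈ 0.954700

1 1/2 9857/10000
2 1 4863/5000
3 3/2 9547/10000
DF(1.5y) = 9547/10000 ≈ 0.954700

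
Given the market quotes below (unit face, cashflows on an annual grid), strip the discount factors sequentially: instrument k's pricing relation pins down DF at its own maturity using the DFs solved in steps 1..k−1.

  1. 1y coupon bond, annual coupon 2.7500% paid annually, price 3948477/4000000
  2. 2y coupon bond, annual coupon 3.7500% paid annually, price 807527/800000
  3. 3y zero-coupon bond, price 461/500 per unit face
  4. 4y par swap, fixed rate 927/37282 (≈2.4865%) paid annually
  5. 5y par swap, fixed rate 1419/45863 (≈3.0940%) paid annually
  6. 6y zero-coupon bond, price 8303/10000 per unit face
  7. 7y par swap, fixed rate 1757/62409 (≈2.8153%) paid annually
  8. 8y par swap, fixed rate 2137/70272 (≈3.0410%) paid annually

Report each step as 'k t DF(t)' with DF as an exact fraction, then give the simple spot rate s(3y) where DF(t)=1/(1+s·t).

step 1 [1y] bond c/1=11/400: DF=(3948477/4000000 − 11/400·(0))/(1+11/400) = 9607/10000 ≈ 0.960700
step 2 [2y] bond c/1=3/80: DF=(807527/800000 − 3/80·(0.960700))/(1+3/80) = 4691/5000 ≈ 0.938200
step 3 [3y] zero: DF = P = 461/500 ≈ 0.922000
step 4 [4y] swap r/1=927/37282: DF=(1 − 927/37282·(0.960700+0.938200+0.922000))/(1+927/37282) = 9073/10000 ≈ 0.907300
step 5 [5y] swap r/1=1419/45863: DF=(1 − 1419/45863·(0.960700+0.938200+0.922000+0.907300))/(1+1419/45863) = 8581/10000 ≈ 0.858100
step 6 [6y] zero: DF = P = 8303/10000 ≈ 0.830300
step 7 [7y] swap r/1=1757/62409: DF=(1 − 1757/62409·(0.960700+0.938200+0.922000+0.907300+0.858100+0.830300))/(1+1757/62409) = 8243/10000 ≈ 0.824300
step 8 [8y] swap r/1=2137/70272: DF=(1 − 2137/70272·(0.960700+0.938200+0.922000+0.907300+0.858100+0.830300+0.824300))/(1+2137/70272) = 7863/10000 ≈ 0.786300

1 1 9607/10000
2 2 4691/5000
3 3 461/500
4 4 9073/10000
5 5 8581/10000
6 6 8303/10000
7 7 8243/10000
8 8 7863/10000
s(3y) = (1/(461/500) − 1)/(3) = 13/461 ≈ 2.8200%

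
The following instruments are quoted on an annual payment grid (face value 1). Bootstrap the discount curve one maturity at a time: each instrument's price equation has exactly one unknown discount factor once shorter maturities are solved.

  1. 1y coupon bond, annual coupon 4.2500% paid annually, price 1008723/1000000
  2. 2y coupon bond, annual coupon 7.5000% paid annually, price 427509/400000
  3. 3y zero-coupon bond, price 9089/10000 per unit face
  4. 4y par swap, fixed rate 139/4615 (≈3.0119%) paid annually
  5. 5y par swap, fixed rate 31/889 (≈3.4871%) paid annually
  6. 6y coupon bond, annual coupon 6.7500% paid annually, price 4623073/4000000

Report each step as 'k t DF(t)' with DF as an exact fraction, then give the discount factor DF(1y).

step 1 [1y] bond c/1=17/400: DF=(1008723/1000000 − 17/400·(0))/(1+17/400) = 2419/2500 ≈ 0.967600
step 2 [2y] bond c/1=3/40: DF=(427509/400000 − 3/40·(0.967600))/(1+3/40) = 9267/10000 ≈ 0.926700
step 3 [3y] zero: DF = P = 9089/10000 ≈ 0.908900
step 4 [4y] swap r/1=139/4615: DF=(1 − 139/4615·(0.967600+0.926700+0.908900))/(1+139/4615) = 1111/1250 ≈ 0.888800
step 5 [5y] swap r/1=31/889: DF=(1 − 31/889·(0.967600+0.926700+0.908900+0.888800))/(1+31/889) = 8419/10000 ≈ 0.841900
step 6 [6y] bond c/1=27/400: DF=(4623073/4000000 − 27/400·(0.967600+0.926700+0.908900+0.888800+0.841900))/(1+27/400) = 199/250 ≈ 0.796000

1 1 2419/2500
2 2 9267/10000
3 3 9089/10000
4 4 1111/1250
5 5 8419/10000
6 6 199/250
DF(1y) = 2419/2500 ≈ 0.967600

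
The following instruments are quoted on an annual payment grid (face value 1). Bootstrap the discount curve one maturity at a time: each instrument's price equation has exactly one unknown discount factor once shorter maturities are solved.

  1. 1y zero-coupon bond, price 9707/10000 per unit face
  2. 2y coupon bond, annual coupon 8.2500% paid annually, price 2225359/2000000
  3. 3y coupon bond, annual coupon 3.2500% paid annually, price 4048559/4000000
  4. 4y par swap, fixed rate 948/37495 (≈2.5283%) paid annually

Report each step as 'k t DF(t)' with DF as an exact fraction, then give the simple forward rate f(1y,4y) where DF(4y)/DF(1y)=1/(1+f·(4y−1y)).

step 1 [1y] zero: DF = P = 9707/10000 ≈ 0.970700
step 2 [2y] bond c/1=33/400: DF=(2225359/2000000 − 33/400·(0.970700))/(1+33/400) = 9539/10000 ≈ 0.953900
step 3 [3y] bond c/1=13/400: DF=(4048559/4000000 − 13/400·(0.970700+0.953900))/(1+13/400) = 9197/10000 ≈ 0.919700
step 4 [4y] swap r/1=948/37495: DF=(1 − 948/37495·(0.970700+0.953900+0.919700))/(1+948/37495) = 2263/2500 ≈ 0.905200

1 1 9707/10000
2 2 9539/10000
3 3 9197/10000
4 4 2263/2500
f(1y,4y) = ((9707/10000)/(2263/2500) − 1)/(3) = 655/27156 ≈ 2.4120%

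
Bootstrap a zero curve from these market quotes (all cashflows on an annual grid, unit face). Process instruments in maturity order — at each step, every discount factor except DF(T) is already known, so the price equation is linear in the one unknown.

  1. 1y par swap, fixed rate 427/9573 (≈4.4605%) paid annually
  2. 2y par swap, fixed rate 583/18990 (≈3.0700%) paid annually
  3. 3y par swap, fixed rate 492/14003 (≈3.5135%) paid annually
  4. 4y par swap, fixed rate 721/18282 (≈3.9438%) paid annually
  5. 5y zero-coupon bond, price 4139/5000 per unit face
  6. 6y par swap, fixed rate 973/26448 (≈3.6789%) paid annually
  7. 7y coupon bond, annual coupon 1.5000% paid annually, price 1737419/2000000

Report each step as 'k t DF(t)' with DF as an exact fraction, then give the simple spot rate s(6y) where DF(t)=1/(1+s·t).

1 1 9573/10000
2 2 9417/10000
3 3 1127/1250
4 4 4279/5000
5 5 4139/5000
6 6 4027/5000
7 7 7777/10000
s(6y) = (1/(4027/5000) − 1)/(6) = 973/24162 ≈ 4.0270%

step 1 [1y] swap r/1=427/9573: DF=(1 − 427/9573·(0))/(1+427/9573) = 9573/10000 ≈ 0.957300
step 2 [2y] swap r/1=583/18990: DF=(1 − 583/18990·(0.957300))/(1+583/18990) = 9417/10000 ≈ 0.941700
step 3 [3y] swap r/1=492/14003: DF=(1 − 492/14003·(0.957300+0.941700))/(1+492/14003) = 1127/1250 ≈ 0.901600
step 4 [4y] swap r/1=721/18282: DF=(1 − 721/18282·(0.957300+0.941700+0.901600))/(1+721/18282) = 4279/5000 ≈ 0.855800
step 5 [5y] zero: DF = P = 4139/5000 ≈ 0.827800
step 6 [6y] swap r/1=973/26448: DF=(1 − 973/26448·(0.957300+0.941700+0.901600+0.855800+0.827800))/(1+973/26448) = 4027/5000 ≈ 0.805400
step 7 [7y] bond c/1=3/200: DF=(1737419/2000000 − 3/200·(0.957300+0.941700+0.901600+0.855800+0.827800+0.805400))/(1+3/200) = 7777/10000 ≈ 0.777700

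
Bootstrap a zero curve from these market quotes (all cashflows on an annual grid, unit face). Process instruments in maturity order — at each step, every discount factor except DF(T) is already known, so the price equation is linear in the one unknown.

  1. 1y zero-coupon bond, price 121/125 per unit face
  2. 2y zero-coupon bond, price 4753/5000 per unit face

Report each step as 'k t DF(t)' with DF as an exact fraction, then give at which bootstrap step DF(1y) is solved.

1 1 121/125
2 2 4753/5000
DF(1y) is solved at step 1

step 1 [1y] zero: DF = P = 121/125 ≈ 0.968000
step 2 [2y] zero: DF = P = 4753/5000 ≈ 0.950600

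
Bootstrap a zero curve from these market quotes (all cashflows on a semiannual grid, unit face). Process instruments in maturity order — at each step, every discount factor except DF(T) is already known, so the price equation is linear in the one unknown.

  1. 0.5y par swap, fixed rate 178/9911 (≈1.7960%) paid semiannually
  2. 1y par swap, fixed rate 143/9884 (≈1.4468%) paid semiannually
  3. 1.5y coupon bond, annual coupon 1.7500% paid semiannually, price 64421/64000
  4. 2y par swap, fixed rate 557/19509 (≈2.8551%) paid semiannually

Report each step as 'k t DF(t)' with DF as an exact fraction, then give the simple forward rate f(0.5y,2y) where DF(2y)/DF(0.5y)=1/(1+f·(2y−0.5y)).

1 1/2 9911/10000
2 1 9857/10000
3 3/2 9807/10000
4 2 9443/10000
f(0.5y,2y) = ((9911/10000)/(9443/10000) − 1)/(3/2) = 312/9443 ≈ 3.3040%

step 1 [0.5y] swap r/2=89/9911: DF=(1 − 89/9911·(0))/(1+89/9911) = 9911/10000 ≈ 0.991100
step 2 [1y] swap r/2=143/19768: DF=(1 − 143/19768·(0.991100))/(1+143/19768) = 9857/10000 ≈ 0.985700
step 3 [1.5y] bond c/2=7/800: DF=(64421/64000 − 7/800·(0.991100+0.985700))/(1+7/800) = 9807/10000 ≈ 0.980700
step 4 [2y] swap r/2=557/39018: DF=(1 − 557/39018·(0.991100+0.985700+0.980700))/(1+557/39018) = 9443/10000 ≈ 0.944300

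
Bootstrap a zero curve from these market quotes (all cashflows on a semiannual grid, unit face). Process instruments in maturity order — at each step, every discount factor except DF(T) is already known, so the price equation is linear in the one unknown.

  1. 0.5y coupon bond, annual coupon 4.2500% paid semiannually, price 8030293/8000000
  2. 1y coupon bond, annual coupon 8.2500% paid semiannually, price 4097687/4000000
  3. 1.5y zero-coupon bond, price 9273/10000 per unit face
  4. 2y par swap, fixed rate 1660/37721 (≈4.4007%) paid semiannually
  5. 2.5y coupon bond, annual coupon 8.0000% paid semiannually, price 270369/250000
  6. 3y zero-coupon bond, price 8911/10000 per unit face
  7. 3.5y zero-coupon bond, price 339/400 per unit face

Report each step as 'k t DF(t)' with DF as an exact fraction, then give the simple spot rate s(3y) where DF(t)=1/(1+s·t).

step 1 [0.5y] bond c/2=17/800: DF=(8030293/8000000 − 17/800·(0))/(1+17/800) = 9829/10000 ≈ 0.982900
step 2 [1y] bond c/2=33/800: DF=(4097687/4000000 − 33/800·(0.982900))/(1+33/800) = 9449/10000 ≈ 0.944900
step 3 [1.5y] zero: DF = P = 9273/10000 ≈ 0.927300
step 4 [2y] swap r/2=830/37721: DF=(1 − 830/37721·(0.982900+0.944900+0.927300))/(1+830/37721) = 917/1000 ≈ 0.917000
step 5 [2.5y] bond c/2=1/25: DF=(270369/250000 − 1/25·(0.982900+0.944900+0.927300+0.917000))/(1+1/25) = 2237/2500 ≈ 0.894800
step 6 [3y] zero: DF = P = 8911/10000 ≈ 0.891100
step 7 [3.5y] zero: DF = P = 339/400 ≈ 0.847500

1 1/2 9829/10000
2 1 9449/10000
3 3/2 9273/10000
4 2 917/1000
5 5/2 2237/2500
6 3 8911/10000
7 7/2 339/400
s(3y) = (1/(8911/10000) − 1)/(3) = 363/8911 ≈ 4.0736%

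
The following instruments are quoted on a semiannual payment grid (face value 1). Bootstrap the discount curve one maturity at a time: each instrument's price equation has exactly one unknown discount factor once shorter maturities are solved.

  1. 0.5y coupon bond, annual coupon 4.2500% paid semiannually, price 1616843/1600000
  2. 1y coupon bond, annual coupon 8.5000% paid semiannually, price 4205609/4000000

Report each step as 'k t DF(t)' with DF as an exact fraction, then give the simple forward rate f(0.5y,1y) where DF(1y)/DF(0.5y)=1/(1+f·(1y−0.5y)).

step 1 [0.5y] bond c/2=17/800: DF=(1616843/1600000 − 17/800·(0))/(1+17/800) = 1979/2000 ≈ 0.989500
step 2 [1y] bond c/2=17/400: DF=(4205609/4000000 − 17/400·(0.989500))/(1+17/400) = 4841/5000 ≈ 0.968200

1 1/2 1979/2000
2 1 4841/5000
f(0.5y,1y) = ((1979/2000)/(4841/5000) − 1)/(1/2) = 213/4841 ≈ 4.3999%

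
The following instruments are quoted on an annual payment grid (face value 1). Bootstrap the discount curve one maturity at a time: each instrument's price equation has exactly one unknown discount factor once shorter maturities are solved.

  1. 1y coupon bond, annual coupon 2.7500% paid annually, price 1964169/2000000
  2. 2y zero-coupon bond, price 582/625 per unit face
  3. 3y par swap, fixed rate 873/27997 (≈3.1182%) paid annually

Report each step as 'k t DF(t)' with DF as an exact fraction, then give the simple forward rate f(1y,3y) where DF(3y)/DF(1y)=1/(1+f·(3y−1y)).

step 1 [1y] bond c/1=11/400: DF=(1964169/2000000 − 11/400·(0))/(1+11/400) = 4779/5000 ≈ 0.955800
step 2 [2y] zero: DF = P = 582/625 ≈ 0.931200
step 3 [3y] swap r/1=873/27997: DF=(1 − 873/27997·(0.955800+0.931200))/(1+873/27997) = 9127/10000 ≈ 0.912700

1 1 4779/5000
2 2 582/625
3 3 9127/10000
f(1y,3y) = ((4779/5000)/(9127/10000) − 1)/(2) = 431/18254 ≈ 2.3611%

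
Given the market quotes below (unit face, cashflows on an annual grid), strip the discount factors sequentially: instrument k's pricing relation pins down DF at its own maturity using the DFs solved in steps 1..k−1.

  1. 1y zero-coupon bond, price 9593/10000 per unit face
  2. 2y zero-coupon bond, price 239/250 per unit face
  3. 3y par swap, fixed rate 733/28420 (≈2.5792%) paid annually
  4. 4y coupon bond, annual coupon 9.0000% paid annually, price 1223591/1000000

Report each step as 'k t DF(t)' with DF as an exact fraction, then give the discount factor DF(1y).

step 1 [1y] zero: DF = P = 9593/10000 ≈ 0.959300
step 2 [2y] zero: DF = P = 239/250 ≈ 0.956000
step 3 [3y] swap r/1=733/28420: DF=(1 − 733/28420·(0.959300+0.956000))/(1+733/28420) = 9267/10000 ≈ 0.926700
step 4 [4y] bond c/1=9/100: DF=(1223591/1000000 − 9/100·(0.959300+0.956000+0.926700))/(1+9/100) = 8879/10000 ≈ 0.887900

1 1 9593/10000
2 2 239/250
3 3 9267/10000
4 4 8879/10000
DF(1y) = 9593/10000 ≈ 0.959300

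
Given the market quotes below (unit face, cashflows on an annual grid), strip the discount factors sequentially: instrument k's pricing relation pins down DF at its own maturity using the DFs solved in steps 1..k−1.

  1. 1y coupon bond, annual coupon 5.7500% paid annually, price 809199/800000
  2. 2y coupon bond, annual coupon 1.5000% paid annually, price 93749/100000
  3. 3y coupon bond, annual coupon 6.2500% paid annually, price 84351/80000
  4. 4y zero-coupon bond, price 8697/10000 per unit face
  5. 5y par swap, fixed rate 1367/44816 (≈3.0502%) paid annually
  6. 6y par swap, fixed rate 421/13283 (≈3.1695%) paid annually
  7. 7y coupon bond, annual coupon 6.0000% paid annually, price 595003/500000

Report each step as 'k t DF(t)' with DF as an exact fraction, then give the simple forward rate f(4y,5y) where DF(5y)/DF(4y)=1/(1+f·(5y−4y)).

1 1 1913/2000
2 2 1819/2000
3 3 4413/5000
4 4 8697/10000
5 5 8633/10000
6 6 2079/2500
7 7 8219/10000
f(4y,5y) = ((8697/10000)/(8633/10000) − 1)/(1) = 64/8633 ≈ 0.7413%

step 1 [1y] bond c/1=23/400: DF=(809199/800000 − 23/400·(0))/(1+23/400) = 1913/2000 ≈ 0.956500
step 2 [2y] bond c/1=3/200: DF=(93749/100000 − 3/200·(0.956500))/(1+3/200) = 1819/2000 ≈ 0.909500
step 3 [3y] bond c/1=1/16: DF=(84351/80000 − 1/16·(0.956500+0.909500))/(1+1/16) = 4413/5000 ≈ 0.882600
step 4 [4y] zero: DF = P = 8697/10000 ≈ 0.869700
step 5 [5y] swap r/1=1367/44816: DF=(1 − 1367/44816·(0.956500+0.909500+0.882600+0.869700))/(1+1367/44816) = 8633/10000 ≈ 0.863300
step 6 [6y] swap r/1=421/13283: DF=(1 − 421/13283·(0.956500+0.909500+0.882600+0.869700+0.863300))/(1+421/13283) = 2079/2500 ≈ 0.831600
step 7 [7y] bond c/1=3/50: DF=(595003/500000 − 3/50·(0.956500+0.909500+0.882600+0.869700+0.863300+0.831600))/(1+3/50) = 8219/10000 ≈ 0.821900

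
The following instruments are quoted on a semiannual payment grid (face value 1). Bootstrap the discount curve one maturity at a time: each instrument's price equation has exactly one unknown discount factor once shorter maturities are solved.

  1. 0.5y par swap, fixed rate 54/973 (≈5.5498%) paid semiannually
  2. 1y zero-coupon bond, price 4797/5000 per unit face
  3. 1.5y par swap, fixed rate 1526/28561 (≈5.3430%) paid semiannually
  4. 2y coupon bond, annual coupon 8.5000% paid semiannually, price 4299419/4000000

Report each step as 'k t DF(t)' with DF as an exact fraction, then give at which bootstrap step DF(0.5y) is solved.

1 1/2 973/1000
2 1 4797/5000
3 3/2 9237/10000
4 2 4573/5000
DF(0.5y) is solved at step 1

step 1 [0.5y] swap r/2=27/973: DF=(1 − 27/973·(0))/(1+27/973) = 973/1000 ≈ 0.973000
step 2 [1y] zero: DF = P = 4797/5000 ≈ 0.959400
step 3 [1.5y] swap r/2=763/28561: DF=(1 − 763/28561·(0.973000+0.959400))/(1+763/28561) = 9237/10000 ≈ 0.923700
step 4 [2y] bond c/2=17/400: DF=(4299419/4000000 − 17/400·(0.973000+0.959400+0.923700))/(1+17/400) = 4573/5000 ≈ 0.914600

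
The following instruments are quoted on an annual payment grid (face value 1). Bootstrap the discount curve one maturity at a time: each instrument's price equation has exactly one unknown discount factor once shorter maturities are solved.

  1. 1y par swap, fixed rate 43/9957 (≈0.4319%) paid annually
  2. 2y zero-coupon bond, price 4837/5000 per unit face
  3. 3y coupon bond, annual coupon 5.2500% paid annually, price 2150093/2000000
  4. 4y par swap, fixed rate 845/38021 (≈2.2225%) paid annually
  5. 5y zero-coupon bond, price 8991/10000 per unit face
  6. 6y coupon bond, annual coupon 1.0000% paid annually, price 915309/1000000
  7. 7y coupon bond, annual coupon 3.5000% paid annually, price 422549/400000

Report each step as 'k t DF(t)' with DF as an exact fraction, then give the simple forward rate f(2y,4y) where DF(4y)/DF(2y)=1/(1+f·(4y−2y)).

1 1 9957/10000
2 2 4837/5000
3 3 1847/2000
4 4 1831/2000
5 5 8991/10000
6 6 8597/10000
7 7 4163/5000
f(2y,4y) = ((4837/5000)/(1831/2000) − 1)/(2) = 519/18310 ≈ 2.8345%

step 1 [1y] swap r/1=43/9957: DF=(1 − 43/9957·(0))/(1+43/9957) = 9957/10000 ≈ 0.995700
step 2 [2y] zero: DF = P = 4837/5000 ≈ 0.967400
step 3 [3y] bond c/1=21/400: DF=(2150093/2000000 − 21/400·(0.995700+0.967400))/(1+21/400) = 1847/2000 ≈ 0.923500
step 4 [4y] swap r/1=845/38021: DF=(1 − 845/38021·(0.995700+0.967400+0.923500))/(1+845/38021) = 1831/2000 ≈ 0.915500
step 5 [5y] zero: DF = P = 8991/10000 ≈ 0.899100
step 6 [6y] bond c/1=1/100: DF=(915309/1000000 − 1/100·(0.995700+0.967400+0.923500+0.915500+0.899100))/(1+1/100) = 8597/10000 ≈ 0.859700
step 7 [7y] bond c/1=7/200: DF=(422549/400000 − 7/200·(0.995700+0.967400+0.923500+0.915500+0.899100+0.859700))/(1+7/200) = 4163/5000 ≈ 0.832600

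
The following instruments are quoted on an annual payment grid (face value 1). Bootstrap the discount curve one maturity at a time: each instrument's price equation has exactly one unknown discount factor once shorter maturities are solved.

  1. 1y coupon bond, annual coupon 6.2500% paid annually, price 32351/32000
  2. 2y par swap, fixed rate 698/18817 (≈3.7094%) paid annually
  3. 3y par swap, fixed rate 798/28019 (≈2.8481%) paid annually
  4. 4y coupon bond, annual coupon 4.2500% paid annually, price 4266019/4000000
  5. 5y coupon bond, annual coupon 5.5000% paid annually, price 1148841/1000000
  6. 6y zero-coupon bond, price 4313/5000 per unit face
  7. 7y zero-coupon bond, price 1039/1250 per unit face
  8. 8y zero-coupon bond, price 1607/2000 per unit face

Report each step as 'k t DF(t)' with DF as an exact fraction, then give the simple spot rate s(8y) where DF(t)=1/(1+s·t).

step 1 [1y] bond c/1=1/16: DF=(32351/32000 − 1/16·(0))/(1+1/16) = 1903/2000 ≈ 0.951500
step 2 [2y] swap r/1=698/18817: DF=(1 − 698/18817·(0.951500))/(1+698/18817) = 4651/5000 ≈ 0.930200
step 3 [3y] swap r/1=798/28019: DF=(1 − 798/28019·(0.951500+0.930200))/(1+798/28019) = 4601/5000 ≈ 0.920200
step 4 [4y] bond c/1=17/400: DF=(4266019/4000000 − 17/400·(0.951500+0.930200+0.920200))/(1+17/400) = 568/625 ≈ 0.908800
step 5 [5y] bond c/1=11/200: DF=(1148841/1000000 − 11/200·(0.951500+0.930200+0.920200+0.908800))/(1+11/200) = 1791/2000 ≈ 0.895500
step 6 [6y] zero: DF = P = 4313/5000 ≈ 0.862600
step 7 [7y] zero: DF = P = 1039/1250 ≈ 0.831200
step 8 [8y] zero: DF = P = 1607/2000 ≈ 0.803500

1 1 1903/2000
2 2 4651/5000
3 3 4601/5000
4 4 568/625
5 5 1791/2000
6 6 4313/5000
7 7 1039/1250
8 8 1607/2000
s(8y) = (1/(1607/2000) − 1)/(8) = 393/12856 ≈ 3.0569%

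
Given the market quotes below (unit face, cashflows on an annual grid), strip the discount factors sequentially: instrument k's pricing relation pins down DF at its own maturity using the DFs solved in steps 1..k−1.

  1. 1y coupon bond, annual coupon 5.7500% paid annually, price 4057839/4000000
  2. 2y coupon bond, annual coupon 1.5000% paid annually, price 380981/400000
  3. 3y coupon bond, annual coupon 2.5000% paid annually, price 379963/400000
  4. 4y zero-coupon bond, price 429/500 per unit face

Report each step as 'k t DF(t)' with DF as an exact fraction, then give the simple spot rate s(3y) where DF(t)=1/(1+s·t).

step 1 [1y] bond c/1=23/400: DF=(4057839/4000000 − 23/400·(0))/(1+23/400) = 9593/10000 ≈ 0.959300
step 2 [2y] bond c/1=3/200: DF=(380981/400000 − 3/200·(0.959300))/(1+3/200) = 4621/5000 ≈ 0.924200
step 3 [3y] bond c/1=1/40: DF=(379963/400000 − 1/40·(0.959300+0.924200))/(1+1/40) = 1101/1250 ≈ 0.880800
step 4 [4y] zero: DF = P = 429/500 ≈ 0.858000

1 1 9593/10000
2 2 4621/5000
3 3 1101/1250
4 4 429/500
s(3y) = (1/(1101/1250) − 1)/(3) = 149/3303 ≈ 4.5111%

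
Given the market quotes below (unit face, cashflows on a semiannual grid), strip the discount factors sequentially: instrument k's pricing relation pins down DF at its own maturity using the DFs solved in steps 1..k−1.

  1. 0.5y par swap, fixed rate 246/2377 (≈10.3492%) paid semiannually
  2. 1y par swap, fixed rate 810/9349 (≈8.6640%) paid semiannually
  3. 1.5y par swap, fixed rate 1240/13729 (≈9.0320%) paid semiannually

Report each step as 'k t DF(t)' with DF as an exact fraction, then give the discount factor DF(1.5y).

step 1 [0.5y] swap r/2=123/2377: DF=(1 − 123/2377·(0))/(1+123/2377) = 2377/2500 ≈ 0.950800
step 2 [1y] swap r/2=405/9349: DF=(1 − 405/9349·(0.950800))/(1+405/9349) = 919/1000 ≈ 0.919000
step 3 [1.5y] swap r/2=620/13729: DF=(1 − 620/13729·(0.950800+0.919000))/(1+620/13729) = 219/250 ≈ 0.876000

1 1/2 2377/2500
2 1 919/1000
3 3/2 219/250
DF(1.5y) = 219/250 ≈ 0.876000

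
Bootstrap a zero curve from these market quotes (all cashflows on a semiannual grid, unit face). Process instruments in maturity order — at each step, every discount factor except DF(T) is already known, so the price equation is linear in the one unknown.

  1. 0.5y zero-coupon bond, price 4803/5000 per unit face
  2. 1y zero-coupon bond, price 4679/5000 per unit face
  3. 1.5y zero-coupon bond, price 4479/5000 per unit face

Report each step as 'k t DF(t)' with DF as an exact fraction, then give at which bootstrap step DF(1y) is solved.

step 1 [0.5y] zero: DF = P = 4803/5000 ≈ 0.960600
step 2 [1y] zero: DF = P = 4679/5000 ≈ 0.935800
step 3 [1.5y] zero: DF = P = 4479/5000 ≈ 0.895800

1 1/2 4803/5000
2 1 4679/5000
3 3/2 4479/5000
DF(1y) is solved at step 2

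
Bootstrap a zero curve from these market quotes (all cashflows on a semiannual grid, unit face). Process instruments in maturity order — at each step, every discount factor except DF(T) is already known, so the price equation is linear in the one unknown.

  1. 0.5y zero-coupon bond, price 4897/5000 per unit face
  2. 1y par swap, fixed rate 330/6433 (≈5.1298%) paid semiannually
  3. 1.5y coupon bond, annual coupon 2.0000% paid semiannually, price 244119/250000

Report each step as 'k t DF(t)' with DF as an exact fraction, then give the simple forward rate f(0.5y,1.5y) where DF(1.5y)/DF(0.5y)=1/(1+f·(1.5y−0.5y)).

1 1/2 4897/5000
2 1 1901/2000
3 3/2 9477/10000
f(0.5y,1.5y) = ((4897/5000)/(9477/10000) − 1)/(1) = 317/9477 ≈ 3.3449%

step 1 [0.5y] zero: DF = P = 4897/5000 ≈ 0.979400
step 2 [1y] swap r/2=165/6433: DF=(1 − 165/6433·(0.979400))/(1+165/6433) = 1901/2000 ≈ 0.950500
step 3 [1.5y] bond c/2=1/100: DF=(244119/250000 − 1/100·(0.979400+0.950500))/(1+1/100) = 9477/10000 ≈ 0.947700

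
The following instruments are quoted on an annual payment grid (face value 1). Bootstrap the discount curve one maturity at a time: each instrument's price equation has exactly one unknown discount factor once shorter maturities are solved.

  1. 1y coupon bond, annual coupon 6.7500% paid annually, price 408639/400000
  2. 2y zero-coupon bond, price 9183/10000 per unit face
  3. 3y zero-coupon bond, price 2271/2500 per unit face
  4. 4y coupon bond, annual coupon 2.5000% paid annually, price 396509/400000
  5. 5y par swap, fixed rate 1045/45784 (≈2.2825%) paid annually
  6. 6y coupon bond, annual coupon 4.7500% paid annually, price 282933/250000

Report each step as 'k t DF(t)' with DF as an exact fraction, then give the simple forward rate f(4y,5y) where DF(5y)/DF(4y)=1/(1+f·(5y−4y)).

step 1 [1y] bond c/1=27/400: DF=(408639/400000 − 27/400·(0))/(1+27/400) = 957/1000 ≈ 0.957000
step 2 [2y] zero: DF = P = 9183/10000 ≈ 0.918300
step 3 [3y] zero: DF = P = 2271/2500 ≈ 0.908400
step 4 [4y] bond c/1=1/40: DF=(396509/400000 − 1/40·(0.957000+0.918300+0.908400))/(1+1/40) = 562/625 ≈ 0.899200
step 5 [5y] swap r/1=1045/45784: DF=(1 − 1045/45784·(0.957000+0.918300+0.908400+0.899200))/(1+1045/45784) = 1791/2000 ≈ 0.895500
step 6 [6y] bond c/1=19/400: DF=(282933/250000 − 19/400·(0.957000+0.918300+0.908400+0.899200+0.895500))/(1+19/400) = 1091/1250 ≈ 0.872800

1 1 957/1000
2 2 9183/10000
3 3 2271/2500
4 4 562/625
5 5 1791/2000
6 6 1091/1250
f(4y,5y) = ((562/625)/(1791/2000) − 1)/(1) = 37/8955 ≈ 0.4132%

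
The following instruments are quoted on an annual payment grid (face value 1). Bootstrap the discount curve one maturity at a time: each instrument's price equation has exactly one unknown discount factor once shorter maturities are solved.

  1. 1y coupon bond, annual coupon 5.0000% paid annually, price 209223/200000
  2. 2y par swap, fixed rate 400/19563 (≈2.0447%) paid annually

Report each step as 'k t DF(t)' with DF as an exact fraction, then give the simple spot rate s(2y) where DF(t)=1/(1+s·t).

1 1 9963/10000
2 2 24/25
s(2y) = (1/(24/25) − 1)/(2) = 1/48 ≈ 2.0833%

step 1 [1y] bond c/1=1/20: DF=(209223/200000 − 1/20·(0))/(1+1/20) = 9963/10000 ≈ 0.996300
step 2 [2y] swap r/1=400/19563: DF=(1 − 400/19563·(0.996300))/(1+400/19563) = 24/25 ≈ 0.960000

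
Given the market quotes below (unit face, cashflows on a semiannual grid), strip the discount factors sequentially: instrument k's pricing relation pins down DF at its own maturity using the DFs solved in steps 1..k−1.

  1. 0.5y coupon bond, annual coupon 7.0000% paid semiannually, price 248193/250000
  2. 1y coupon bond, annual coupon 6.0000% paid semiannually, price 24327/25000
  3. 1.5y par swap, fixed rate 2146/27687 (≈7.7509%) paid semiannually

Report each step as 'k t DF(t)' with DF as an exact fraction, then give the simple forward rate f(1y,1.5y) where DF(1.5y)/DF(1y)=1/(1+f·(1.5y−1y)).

step 1 [0.5y] bond c/2=7/200: DF=(248193/250000 − 7/200·(0))/(1+7/200) = 1199/1250 ≈ 0.959200
step 2 [1y] bond c/2=3/100: DF=(24327/25000 − 3/100·(0.959200))/(1+3/100) = 573/625 ≈ 0.916800
step 3 [1.5y] swap r/2=1073/27687: DF=(1 − 1073/27687·(0.959200+0.916800))/(1+1073/27687) = 8927/10000 ≈ 0.892700

1 1/2 1199/1250
2 1 573/625
3 3/2 8927/10000
f(1y,1.5y) = ((573/625)/(8927/10000) − 1)/(1/2) = 482/8927 ≈ 5.3994%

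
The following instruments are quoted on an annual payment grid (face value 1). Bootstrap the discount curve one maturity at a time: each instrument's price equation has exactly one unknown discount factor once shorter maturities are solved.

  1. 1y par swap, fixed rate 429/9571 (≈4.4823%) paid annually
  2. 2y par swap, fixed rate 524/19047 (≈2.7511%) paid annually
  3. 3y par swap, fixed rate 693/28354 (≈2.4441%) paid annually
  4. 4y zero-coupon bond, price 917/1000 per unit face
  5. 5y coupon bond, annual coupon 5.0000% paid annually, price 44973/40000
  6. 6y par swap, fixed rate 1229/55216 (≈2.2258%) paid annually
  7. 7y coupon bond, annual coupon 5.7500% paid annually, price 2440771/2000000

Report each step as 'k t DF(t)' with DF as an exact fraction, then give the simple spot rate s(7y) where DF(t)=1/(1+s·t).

1 1 9571/10000
2 2 2369/2500
3 3 9307/10000
4 4 917/1000
5 5 8921/10000
6 6 8771/10000
7 7 4269/5000
s(7y) = (1/(4269/5000) − 1)/(7) = 731/29883 ≈ 2.4462%

step 1 [1y] swap r/1=429/9571: DF=(1 − 429/9571·(0))/(1+429/9571) = 9571/10000 ≈ 0.957100
step 2 [2y] swap r/1=524/19047: DF=(1 − 524/19047·(0.957100))/(1+524/19047) = 2369/2500 ≈ 0.947600
step 3 [3y] swap r/1=693/28354: DF=(1 − 693/28354·(0.957100+0.947600))/(1+693/28354) = 9307/10000 ≈ 0.930700
step 4 [4y] zero: DF = P = 917/1000 ≈ 0.917000
step 5 [5y] bond c/1=1/20: DF=(44973/40000 − 1/20·(0.957100+0.947600+0.930700+0.917000))/(1+1/20) = 8921/10000 ≈ 0.892100
step 6 [6y] swap r/1=1229/55216: DF=(1 − 1229/55216·(0.957100+0.947600+0.930700+0.917000+0.892100))/(1+1229/55216) = 8771/10000 ≈ 0.877100
step 7 [7y] bond c/1=23/400: DF=(2440771/2000000 − 23/400·(0.957100+0.947600+0.930700+0.917000+0.892100+0.877100))/(1+23/400) = 4269/5000 ≈ 0.853800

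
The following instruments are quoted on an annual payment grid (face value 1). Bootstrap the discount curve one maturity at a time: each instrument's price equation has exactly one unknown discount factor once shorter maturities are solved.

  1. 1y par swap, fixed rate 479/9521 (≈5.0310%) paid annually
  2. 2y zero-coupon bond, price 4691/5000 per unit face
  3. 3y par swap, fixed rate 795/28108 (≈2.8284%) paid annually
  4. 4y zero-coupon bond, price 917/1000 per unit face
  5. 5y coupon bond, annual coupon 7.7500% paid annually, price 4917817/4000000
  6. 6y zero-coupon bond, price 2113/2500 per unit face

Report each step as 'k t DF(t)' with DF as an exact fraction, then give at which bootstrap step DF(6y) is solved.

1 1 9521/10000
2 2 4691/5000
3 3 1841/2000
4 4 917/1000
5 5 8729/10000
6 6 2113/2500
DF(6y) is solved at step 6

step 1 [1y] swap r/1=479/9521: DF=(1 − 479/9521·(0))/(1+479/9521) = 9521/10000 ≈ 0.952100
step 2 [2y] zero: DF = P = 4691/5000 ≈ 0.938200
step 3 [3y] swap r/1=795/28108: DF=(1 − 795/28108·(0.952100+0.938200))/(1+795/28108) = 1841/2000 ≈ 0.920500
step 4 [4y] zero: DF = P = 917/1000 ≈ 0.917000
step 5 [5y] bond c/1=31/400: DF=(4917817/4000000 − 31/400·(0.952100+0.938200+0.920500+0.917000))/(1+31/400) = 8729/10000 ≈ 0.872900
step 6 [6y] zero: DF = P = 2113/2500 ≈ 0.845200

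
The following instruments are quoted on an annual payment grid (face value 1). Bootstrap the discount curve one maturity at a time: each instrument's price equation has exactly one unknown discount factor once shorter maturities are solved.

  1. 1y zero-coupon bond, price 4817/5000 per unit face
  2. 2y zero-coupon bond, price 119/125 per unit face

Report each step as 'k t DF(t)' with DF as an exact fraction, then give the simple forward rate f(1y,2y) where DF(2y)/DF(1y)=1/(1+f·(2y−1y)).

1 1 4817/5000
2 2 119/125
f(1y,2y) = ((4817/5000)/(119/125) − 1)/(1) = 57/4760 ≈ 1.1975%

step 1 [1y] zero: DF = P = 4817/5000 ≈ 0.963400
step 2 [2y] zero: DF = P = 119/125 ≈ 0.952000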